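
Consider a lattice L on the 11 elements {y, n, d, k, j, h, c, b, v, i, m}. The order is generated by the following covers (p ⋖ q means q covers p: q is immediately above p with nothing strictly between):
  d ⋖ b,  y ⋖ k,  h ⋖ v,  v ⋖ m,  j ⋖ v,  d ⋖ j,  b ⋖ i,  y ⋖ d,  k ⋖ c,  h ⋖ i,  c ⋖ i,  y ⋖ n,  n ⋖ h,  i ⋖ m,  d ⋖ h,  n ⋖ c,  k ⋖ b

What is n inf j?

Common lower bounds of {n, j}: y.
The greatest among these is y.

y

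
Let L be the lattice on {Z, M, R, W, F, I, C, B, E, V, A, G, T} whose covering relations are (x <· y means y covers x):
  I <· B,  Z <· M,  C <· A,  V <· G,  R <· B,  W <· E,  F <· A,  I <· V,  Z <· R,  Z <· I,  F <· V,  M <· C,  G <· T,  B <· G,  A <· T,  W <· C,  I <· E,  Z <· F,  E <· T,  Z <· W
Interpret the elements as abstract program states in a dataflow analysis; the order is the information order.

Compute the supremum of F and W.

Common upper bounds of {F, W}: A, T.
The least among these is A.

A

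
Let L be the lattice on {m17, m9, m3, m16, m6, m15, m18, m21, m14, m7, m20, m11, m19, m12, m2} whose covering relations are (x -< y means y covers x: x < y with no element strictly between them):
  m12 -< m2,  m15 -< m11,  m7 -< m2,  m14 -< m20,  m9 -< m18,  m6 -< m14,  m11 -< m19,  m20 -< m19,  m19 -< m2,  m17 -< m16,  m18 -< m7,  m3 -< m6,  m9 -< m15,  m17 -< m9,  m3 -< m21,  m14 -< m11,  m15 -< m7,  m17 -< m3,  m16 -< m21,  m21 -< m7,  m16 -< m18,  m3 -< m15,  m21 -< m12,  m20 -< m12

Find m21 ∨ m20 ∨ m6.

m12

Common upper bounds of {m21, m20, m6}: m12, m2.
The least among these is m12.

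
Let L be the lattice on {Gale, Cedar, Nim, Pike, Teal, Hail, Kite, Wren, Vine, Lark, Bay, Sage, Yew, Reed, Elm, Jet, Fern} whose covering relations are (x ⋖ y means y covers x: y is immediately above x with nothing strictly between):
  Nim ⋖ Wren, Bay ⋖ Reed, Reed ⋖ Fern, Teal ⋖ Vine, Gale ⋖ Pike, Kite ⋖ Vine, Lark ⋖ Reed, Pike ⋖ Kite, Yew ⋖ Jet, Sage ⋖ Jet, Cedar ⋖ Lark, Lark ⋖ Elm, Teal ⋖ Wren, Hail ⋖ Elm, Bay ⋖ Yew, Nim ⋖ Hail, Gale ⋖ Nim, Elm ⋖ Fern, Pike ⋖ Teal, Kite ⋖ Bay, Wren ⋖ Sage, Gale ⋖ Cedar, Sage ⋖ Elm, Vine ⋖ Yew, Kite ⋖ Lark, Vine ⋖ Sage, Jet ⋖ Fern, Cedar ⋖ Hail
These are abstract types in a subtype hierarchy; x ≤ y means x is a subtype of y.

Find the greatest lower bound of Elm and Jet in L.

Common lower bounds of {Elm, Jet}: Gale, Kite, Nim, Pike, Sage, Teal, Vine, Wren.
The greatest among these is Sage.

Sage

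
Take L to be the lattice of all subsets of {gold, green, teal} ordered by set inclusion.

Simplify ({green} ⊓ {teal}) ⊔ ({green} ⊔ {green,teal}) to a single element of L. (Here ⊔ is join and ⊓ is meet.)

{green,teal}

{green} ∧ {teal} = {}
{green} ∨ {green,teal} = {green,teal}
{} ∨ {green,teal} = {green,teal}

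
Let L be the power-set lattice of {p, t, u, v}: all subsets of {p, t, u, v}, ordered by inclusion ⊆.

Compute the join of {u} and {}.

{u}

Under ⊆, join is union: {u} ∪ {} = {u}.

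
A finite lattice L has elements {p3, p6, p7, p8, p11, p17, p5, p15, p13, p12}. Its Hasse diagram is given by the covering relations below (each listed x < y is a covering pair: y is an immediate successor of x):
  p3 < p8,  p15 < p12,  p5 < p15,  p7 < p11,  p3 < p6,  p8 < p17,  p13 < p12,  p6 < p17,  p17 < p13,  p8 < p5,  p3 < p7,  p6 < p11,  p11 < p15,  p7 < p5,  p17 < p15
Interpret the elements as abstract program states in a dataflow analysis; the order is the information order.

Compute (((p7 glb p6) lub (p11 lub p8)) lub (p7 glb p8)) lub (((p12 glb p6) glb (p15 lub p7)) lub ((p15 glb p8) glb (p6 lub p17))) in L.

p15

p7 ∧ p6 = p3
p11 ∨ p8 = p15
p3 ∨ p15 = p15
p7 ∧ p8 = p3
p15 ∨ p3 = p15
p12 ∧ p6 = p6
p15 ∨ p7 = p15
p6 ∧ p15 = p6
p15 ∧ p8 = p8
p6 ∨ p17 = p17
p8 ∧ p17 = p8
p6 ∨ p8 = p17
p15 ∨ p17 = p15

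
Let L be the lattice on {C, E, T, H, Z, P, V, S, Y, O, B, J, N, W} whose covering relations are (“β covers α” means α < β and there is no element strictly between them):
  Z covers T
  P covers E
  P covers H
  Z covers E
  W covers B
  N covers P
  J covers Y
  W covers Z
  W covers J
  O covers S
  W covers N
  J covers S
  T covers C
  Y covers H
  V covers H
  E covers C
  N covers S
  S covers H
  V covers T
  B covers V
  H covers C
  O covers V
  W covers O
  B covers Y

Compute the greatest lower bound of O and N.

Common lower bounds of {O, N}: C, H, S.
The greatest among these is S.

S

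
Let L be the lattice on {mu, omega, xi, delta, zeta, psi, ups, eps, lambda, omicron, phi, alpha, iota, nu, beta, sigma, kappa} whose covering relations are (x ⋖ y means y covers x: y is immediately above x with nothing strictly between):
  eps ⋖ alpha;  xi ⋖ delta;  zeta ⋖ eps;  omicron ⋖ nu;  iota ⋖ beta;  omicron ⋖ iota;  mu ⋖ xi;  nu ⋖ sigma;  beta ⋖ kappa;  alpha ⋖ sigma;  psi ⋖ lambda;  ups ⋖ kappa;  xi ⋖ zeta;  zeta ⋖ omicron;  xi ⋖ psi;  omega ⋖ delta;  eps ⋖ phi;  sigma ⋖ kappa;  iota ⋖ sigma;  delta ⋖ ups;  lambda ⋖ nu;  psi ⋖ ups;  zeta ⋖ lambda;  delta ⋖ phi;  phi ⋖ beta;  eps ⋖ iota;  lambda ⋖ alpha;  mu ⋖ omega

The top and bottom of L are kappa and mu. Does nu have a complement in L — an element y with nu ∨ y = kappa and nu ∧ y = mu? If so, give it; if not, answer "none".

omega

Need y with nu ∨ y = kappa and nu ∧ y = mu.
Checking each element gives: omega.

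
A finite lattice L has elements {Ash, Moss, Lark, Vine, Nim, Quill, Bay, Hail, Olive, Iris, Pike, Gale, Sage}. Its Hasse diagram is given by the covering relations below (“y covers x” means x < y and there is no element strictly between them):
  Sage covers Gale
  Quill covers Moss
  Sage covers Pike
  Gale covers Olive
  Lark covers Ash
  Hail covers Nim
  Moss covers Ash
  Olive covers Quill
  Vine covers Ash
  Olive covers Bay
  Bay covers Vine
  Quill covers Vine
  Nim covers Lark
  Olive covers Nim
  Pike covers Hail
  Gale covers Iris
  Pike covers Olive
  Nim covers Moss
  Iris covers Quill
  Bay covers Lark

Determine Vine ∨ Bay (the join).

Bay

Common upper bounds of {Vine, Bay}: Bay, Gale, Olive, Pike, Sage.
The least among these is Bay.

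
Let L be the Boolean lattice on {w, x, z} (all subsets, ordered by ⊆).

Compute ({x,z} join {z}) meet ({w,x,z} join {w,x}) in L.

{x,z}

{x,z} ∨ {z} = {x,z}
{w,x,z} ∨ {w,x} = {w,x,z}
{x,z} ∧ {w,x,z} = {x,z}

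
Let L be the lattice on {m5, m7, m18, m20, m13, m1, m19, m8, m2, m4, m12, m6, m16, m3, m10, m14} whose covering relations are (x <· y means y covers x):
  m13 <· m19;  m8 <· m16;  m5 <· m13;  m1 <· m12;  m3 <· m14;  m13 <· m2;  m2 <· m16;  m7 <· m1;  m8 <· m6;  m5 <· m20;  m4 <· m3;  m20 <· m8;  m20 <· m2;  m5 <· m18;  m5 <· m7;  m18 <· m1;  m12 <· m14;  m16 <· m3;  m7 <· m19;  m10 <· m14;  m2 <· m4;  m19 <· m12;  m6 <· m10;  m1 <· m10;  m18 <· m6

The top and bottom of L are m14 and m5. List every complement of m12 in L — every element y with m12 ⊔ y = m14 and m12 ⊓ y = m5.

m20, m8

Need y with m12 ∨ y = m14 and m12 ∧ y = m5.
Checking each element gives: m20, m8.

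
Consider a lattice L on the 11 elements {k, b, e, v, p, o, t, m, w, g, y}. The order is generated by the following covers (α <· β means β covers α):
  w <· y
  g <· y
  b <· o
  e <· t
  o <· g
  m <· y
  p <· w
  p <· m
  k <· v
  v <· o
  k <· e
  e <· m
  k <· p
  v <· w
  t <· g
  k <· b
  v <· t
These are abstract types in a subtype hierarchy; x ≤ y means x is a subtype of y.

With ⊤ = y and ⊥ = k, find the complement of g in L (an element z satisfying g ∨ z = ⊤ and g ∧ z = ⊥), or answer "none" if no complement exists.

p

Need z with g ∨ z = y and g ∧ z = k.
Checking each element gives: p.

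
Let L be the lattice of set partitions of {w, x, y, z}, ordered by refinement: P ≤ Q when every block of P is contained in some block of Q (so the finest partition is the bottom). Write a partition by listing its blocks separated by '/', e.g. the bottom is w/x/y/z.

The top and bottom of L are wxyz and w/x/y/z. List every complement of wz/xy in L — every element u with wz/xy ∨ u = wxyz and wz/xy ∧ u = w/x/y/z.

Need u with wz/xy ∨ u = wxyz and wz/xy ∧ u = w/x/y/z.
Checking each element gives: w/x/yz, w/xz/y, wx/y/z, wx/yz, wy/x/z, wy/xz.

w/x/yz, w/xz/y, wx/y/z, wx/yz, wy/x/z, wy/xz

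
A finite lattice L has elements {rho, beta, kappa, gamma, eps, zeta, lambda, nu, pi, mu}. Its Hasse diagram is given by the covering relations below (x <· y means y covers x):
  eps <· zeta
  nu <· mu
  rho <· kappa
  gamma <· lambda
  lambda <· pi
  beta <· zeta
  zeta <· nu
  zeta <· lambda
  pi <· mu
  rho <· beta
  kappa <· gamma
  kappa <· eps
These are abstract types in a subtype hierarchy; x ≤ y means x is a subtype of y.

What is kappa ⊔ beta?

Common upper bounds of {kappa, beta}: lambda, mu, nu, pi, zeta.
The least among these is zeta.

zeta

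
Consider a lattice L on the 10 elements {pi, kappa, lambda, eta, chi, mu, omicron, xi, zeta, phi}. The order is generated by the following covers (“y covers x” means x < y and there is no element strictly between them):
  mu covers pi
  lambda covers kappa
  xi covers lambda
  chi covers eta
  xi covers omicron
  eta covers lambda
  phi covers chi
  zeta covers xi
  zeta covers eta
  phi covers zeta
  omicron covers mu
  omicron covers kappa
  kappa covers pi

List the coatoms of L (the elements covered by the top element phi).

The coatoms are exactly the elements covered by phi: chi, zeta.

chi, zeta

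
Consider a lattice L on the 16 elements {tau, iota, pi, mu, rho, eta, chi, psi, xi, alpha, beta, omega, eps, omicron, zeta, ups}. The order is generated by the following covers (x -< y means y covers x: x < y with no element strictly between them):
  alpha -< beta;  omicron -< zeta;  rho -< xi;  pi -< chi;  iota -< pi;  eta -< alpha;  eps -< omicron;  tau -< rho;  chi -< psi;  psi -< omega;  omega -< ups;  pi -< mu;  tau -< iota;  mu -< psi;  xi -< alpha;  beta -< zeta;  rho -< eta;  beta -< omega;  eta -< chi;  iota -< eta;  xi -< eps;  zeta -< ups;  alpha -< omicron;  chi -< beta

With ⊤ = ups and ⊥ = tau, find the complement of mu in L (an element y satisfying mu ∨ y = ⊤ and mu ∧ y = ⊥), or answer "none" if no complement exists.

Need y with mu ∨ y = ups and mu ∧ y = tau.
Checking each element gives: eps.

eps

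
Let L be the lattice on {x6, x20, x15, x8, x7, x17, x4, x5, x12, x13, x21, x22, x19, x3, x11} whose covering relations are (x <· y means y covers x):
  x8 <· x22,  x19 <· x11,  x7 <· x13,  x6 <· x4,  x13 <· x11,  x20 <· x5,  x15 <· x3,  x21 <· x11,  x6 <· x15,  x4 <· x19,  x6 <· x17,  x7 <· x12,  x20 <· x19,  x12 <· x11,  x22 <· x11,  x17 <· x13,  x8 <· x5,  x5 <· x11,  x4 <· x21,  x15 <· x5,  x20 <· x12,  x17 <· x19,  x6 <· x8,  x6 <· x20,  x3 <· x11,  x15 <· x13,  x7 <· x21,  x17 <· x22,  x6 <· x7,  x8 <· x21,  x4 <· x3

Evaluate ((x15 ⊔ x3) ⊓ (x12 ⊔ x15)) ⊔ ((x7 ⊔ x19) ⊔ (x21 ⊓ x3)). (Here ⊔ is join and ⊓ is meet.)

x11

x15 ∨ x3 = x3
x12 ∨ x15 = x11
x3 ∧ x11 = x3
x7 ∨ x19 = x11
x21 ∧ x3 = x4
x11 ∨ x4 = x11
x3 ∨ x11 = x11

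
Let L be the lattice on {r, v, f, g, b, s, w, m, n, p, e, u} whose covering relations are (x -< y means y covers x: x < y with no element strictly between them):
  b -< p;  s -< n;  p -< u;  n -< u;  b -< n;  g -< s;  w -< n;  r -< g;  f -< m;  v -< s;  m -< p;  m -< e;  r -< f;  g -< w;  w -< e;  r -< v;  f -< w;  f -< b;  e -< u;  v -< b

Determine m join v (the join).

p

Common upper bounds of {m, v}: p, u.
The least among these is p.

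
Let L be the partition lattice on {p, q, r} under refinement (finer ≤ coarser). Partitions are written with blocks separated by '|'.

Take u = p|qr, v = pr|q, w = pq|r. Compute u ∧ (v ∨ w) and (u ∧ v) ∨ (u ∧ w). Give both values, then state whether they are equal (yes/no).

p|qr; p|q|r; no

v ∨ w = pqr, so u ∧ (v ∨ w) = p|qr ∧ pqr = p|qr.
u ∧ v = p|q|r and u ∧ w = p|q|r, so (u ∧ v) ∨ (u ∧ w) = p|q|r ∨ p|q|r = p|q|r.
Equal: no.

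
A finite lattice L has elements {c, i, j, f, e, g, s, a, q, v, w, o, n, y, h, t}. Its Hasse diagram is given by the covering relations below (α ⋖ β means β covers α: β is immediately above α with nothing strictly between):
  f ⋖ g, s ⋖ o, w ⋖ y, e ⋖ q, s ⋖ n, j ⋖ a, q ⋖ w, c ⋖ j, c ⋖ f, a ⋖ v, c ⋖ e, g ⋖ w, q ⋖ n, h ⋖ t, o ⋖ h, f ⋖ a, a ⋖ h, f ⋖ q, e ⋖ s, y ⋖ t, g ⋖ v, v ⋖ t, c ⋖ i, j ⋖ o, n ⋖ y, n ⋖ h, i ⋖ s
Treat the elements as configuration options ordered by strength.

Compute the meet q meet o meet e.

Common lower bounds of {q, o, e}: c, e.
The greatest among these is e.

e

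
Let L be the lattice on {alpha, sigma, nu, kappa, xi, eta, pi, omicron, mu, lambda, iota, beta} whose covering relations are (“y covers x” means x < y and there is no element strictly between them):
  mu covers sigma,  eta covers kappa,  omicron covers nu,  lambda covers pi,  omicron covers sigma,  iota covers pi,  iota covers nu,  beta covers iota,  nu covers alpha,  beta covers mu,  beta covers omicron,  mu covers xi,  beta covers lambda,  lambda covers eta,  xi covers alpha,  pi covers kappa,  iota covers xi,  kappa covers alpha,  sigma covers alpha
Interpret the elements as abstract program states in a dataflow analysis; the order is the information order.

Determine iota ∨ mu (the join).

beta

Common upper bounds of {iota, mu}: beta.
The least among these is beta.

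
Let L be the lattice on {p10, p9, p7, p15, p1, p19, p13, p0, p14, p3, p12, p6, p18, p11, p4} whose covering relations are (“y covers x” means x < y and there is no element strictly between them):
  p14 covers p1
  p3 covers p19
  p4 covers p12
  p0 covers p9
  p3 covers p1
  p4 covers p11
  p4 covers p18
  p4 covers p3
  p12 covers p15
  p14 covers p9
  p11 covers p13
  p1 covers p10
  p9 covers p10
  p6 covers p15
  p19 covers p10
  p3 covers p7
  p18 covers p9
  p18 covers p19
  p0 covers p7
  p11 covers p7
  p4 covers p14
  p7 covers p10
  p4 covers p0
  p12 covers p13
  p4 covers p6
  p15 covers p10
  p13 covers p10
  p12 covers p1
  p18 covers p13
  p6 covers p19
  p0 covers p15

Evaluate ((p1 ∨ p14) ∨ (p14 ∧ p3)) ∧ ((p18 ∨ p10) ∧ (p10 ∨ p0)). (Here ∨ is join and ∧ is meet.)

p9

p1 ∨ p14 = p14
p14 ∧ p3 = p1
p14 ∨ p1 = p14
p18 ∨ p10 = p18
p10 ∨ p0 = p0
p18 ∧ p0 = p9
p14 ∧ p9 = p9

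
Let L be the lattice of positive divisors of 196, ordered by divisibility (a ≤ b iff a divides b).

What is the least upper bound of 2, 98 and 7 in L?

98

In the divisibility order, the join is the least common multiple: lcm(2, 98, 7) = 98.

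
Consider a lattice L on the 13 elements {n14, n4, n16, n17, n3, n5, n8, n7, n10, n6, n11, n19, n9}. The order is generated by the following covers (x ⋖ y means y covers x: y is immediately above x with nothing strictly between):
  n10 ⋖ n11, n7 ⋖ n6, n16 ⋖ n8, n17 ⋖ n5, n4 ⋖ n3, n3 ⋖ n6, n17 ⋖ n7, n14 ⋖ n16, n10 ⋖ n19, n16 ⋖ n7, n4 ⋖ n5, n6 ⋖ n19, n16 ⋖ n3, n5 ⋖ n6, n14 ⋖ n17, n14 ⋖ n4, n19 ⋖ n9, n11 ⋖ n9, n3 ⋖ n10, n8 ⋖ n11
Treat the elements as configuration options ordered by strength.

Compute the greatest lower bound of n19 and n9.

Common lower bounds of {n19, n9}: n10, n14, n16, n17, n19, n3, n4, n5, n6, n7.
The greatest among these is n19.

n19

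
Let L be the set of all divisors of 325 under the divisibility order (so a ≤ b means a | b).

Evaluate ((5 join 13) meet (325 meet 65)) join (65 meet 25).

5 ∨ 13 = 65
325 ∧ 65 = 65
65 ∧ 65 = 65
65 ∧ 25 = 5
65 ∨ 5 = 65

65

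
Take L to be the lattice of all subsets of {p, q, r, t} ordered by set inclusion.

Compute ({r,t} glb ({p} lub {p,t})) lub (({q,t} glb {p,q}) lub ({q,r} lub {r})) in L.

{p} ∨ {p,t} = {p,t}
{r,t} ∧ {p,t} = {t}
{q,t} ∧ {p,q} = {q}
{q,r} ∨ {r} = {q,r}
{q} ∨ {q,r} = {q,r}
{t} ∨ {q,r} = {q,r,t}

{q,r,t}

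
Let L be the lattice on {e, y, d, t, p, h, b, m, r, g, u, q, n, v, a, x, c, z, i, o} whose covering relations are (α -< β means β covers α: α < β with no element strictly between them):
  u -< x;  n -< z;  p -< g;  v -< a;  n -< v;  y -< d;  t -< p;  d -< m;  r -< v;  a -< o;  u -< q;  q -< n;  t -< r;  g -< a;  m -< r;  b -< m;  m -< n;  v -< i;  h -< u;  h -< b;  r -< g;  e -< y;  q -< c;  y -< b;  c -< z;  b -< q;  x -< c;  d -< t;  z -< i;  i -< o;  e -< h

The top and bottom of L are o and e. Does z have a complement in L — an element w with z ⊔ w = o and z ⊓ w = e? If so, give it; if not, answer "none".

For every candidate w, either z ∨ w ≠ o or z ∧ w ≠ e; no complement exists.

none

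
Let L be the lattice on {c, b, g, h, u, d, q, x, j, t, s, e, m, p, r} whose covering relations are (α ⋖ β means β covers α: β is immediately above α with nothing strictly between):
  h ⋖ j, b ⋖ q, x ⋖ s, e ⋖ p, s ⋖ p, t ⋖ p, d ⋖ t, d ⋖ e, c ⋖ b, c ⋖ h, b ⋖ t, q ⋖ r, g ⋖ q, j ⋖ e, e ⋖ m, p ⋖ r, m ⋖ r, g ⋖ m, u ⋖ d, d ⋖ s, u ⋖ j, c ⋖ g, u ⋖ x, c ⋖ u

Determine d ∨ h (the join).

Common upper bounds of {d, h}: e, m, p, r.
The least among these is e.

e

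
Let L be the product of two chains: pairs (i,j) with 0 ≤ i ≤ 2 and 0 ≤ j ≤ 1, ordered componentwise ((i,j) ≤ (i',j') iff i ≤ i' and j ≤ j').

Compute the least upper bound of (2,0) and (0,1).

(2,1)

Common upper bounds of {(2,0), (0,1)}: (2,1).
The least among these is (2,1).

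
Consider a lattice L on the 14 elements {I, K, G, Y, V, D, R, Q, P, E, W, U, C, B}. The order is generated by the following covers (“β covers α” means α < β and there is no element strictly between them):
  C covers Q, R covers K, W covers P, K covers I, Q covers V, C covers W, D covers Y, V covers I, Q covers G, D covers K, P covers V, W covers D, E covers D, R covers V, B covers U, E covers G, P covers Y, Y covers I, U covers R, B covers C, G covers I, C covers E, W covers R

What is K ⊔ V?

R

Common upper bounds of {K, V}: B, C, R, U, W.
The least among these is R.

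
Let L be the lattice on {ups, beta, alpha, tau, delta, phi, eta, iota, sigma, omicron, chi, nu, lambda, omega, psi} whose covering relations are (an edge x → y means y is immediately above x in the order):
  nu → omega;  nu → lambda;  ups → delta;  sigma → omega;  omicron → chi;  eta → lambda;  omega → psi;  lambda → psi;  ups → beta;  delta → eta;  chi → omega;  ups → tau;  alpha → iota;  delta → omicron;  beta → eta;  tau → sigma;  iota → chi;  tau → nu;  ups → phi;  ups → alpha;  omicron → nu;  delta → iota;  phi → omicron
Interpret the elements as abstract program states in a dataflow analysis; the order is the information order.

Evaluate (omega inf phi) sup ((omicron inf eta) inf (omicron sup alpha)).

omega ∧ phi = phi
omicron ∧ eta = delta
omicron ∨ alpha = chi
delta ∧ chi = delta
phi ∨ delta = omicron

omicron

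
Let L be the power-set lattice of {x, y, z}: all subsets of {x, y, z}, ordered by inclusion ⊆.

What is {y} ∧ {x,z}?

Under ⊆, meet is intersection: {y} ∩ {x,z} = ∅.

∅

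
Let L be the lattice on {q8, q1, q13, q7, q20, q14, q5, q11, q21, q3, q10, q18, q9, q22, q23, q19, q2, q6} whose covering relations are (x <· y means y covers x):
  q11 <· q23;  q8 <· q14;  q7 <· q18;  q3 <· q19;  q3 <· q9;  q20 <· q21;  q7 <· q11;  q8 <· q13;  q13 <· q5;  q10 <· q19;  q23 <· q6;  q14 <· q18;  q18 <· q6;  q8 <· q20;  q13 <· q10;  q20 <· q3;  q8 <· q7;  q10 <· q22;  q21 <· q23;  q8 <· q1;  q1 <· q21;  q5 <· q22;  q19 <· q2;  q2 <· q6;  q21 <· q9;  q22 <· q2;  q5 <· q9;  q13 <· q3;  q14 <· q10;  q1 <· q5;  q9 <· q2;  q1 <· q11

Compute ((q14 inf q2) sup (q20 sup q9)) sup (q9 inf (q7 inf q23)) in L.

q14 ∧ q2 = q14
q20 ∨ q9 = q9
q14 ∨ q9 = q2
q7 ∧ q23 = q7
q9 ∧ q7 = q8
q2 ∨ q8 = q2

q2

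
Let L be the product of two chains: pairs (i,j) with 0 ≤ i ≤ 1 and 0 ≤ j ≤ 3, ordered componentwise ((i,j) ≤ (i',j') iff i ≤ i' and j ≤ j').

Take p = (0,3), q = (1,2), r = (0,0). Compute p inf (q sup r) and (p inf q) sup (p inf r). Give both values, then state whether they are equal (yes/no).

q sup r = (1,2), so p inf (q sup r) = (0,3) inf (1,2) = (0,2).
p inf q = (0,2) and p inf r = (0,0), so (p inf q) sup (p inf r) = (0,2) sup (0,0) = (0,2).
Equal: yes.

(0,2); (0,2); yes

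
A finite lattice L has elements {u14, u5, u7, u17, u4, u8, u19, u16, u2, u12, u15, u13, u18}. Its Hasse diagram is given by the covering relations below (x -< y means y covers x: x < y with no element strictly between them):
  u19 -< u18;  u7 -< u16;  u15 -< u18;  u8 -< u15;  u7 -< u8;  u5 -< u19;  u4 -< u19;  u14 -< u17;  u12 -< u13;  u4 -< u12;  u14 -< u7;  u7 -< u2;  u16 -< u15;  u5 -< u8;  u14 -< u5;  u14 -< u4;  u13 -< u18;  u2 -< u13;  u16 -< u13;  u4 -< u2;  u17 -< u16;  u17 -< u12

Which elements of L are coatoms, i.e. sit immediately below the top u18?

u13, u15, u19

The coatoms are exactly the elements covered by u18: u13, u15, u19.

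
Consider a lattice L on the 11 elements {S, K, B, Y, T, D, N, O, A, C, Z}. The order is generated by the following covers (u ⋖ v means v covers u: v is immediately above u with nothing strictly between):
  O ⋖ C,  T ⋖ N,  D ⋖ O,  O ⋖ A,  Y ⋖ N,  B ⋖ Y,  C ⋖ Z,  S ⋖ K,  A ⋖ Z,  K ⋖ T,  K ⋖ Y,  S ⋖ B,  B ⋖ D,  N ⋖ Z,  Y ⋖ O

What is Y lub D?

Common upper bounds of {Y, D}: A, C, O, Z.
The least among these is O.

O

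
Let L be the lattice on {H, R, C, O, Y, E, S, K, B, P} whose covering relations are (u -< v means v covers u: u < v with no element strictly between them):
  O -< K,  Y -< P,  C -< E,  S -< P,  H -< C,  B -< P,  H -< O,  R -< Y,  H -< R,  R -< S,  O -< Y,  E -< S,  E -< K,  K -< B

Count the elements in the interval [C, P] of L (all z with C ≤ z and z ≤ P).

The interval [C, P] = {B, C, E, K, P, S}, which has 6 elements.

6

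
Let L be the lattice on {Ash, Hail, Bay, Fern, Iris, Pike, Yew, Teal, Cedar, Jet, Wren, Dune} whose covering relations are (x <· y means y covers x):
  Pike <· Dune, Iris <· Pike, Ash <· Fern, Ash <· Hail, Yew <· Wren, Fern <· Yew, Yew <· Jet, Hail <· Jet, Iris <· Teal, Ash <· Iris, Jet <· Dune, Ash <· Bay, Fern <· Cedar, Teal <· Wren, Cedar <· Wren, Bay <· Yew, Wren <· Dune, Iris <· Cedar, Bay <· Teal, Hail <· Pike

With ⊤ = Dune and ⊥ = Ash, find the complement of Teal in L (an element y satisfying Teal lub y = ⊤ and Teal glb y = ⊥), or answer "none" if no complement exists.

Need y with Teal ∨ y = Dune and Teal ∧ y = Ash.
Checking each element gives: Hail.

Hail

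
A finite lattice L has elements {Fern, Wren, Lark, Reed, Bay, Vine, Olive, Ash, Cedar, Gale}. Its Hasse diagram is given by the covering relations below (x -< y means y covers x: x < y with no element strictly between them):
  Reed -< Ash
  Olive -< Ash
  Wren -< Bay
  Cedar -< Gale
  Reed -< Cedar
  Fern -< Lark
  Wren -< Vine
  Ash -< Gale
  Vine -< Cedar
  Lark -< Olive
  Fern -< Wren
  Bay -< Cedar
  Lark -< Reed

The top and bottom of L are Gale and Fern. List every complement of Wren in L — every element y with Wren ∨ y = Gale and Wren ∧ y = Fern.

Ash, Olive

Need y with Wren ∨ y = Gale and Wren ∧ y = Fern.
Checking each element gives: Ash, Olive.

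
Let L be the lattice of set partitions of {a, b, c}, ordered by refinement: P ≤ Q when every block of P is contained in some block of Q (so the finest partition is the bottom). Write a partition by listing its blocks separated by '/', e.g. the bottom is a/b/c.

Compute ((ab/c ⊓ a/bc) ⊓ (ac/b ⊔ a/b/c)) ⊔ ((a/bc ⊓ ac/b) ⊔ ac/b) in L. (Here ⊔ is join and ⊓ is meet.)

ab/c ∧ a/bc = a/b/c
ac/b ∨ a/b/c = ac/b
a/b/c ∧ ac/b = a/b/c
a/bc ∧ ac/b = a/b/c
a/b/c ∨ ac/b = ac/b
a/b/c ∨ ac/b = ac/b

ac/b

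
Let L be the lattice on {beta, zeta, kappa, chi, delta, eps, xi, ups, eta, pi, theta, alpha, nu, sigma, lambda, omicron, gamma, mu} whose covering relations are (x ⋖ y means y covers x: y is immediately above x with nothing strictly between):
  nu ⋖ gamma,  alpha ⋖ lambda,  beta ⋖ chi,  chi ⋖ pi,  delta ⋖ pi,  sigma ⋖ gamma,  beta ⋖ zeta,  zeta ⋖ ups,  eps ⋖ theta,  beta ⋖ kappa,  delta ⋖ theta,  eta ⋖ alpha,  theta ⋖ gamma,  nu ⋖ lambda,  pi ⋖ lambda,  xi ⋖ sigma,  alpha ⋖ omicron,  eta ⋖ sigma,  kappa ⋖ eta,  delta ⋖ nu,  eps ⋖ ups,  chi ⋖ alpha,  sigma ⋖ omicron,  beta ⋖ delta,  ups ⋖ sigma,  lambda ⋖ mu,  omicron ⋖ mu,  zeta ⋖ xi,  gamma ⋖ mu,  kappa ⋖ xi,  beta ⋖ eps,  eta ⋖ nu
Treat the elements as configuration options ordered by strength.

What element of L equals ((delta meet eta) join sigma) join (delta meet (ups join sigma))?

sigma

delta ∧ eta = beta
beta ∨ sigma = sigma
ups ∨ sigma = sigma
delta ∧ sigma = beta
sigma ∨ beta = sigma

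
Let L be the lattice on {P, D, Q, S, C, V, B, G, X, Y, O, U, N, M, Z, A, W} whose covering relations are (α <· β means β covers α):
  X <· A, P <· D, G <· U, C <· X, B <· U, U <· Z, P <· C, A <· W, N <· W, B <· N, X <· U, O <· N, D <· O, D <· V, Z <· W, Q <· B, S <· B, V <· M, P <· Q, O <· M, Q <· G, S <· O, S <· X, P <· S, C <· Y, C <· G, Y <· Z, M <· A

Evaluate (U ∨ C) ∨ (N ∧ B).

U

U ∨ C = U
N ∧ B = B
U ∨ B = U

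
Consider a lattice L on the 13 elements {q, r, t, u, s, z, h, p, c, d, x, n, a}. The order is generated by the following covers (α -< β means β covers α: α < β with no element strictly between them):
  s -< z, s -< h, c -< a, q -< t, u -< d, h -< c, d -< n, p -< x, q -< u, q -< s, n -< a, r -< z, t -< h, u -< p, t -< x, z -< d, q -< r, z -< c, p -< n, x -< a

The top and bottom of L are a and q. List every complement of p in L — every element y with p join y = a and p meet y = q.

c, h

Need y with p ∨ y = a and p ∧ y = q.
Checking each element gives: c, h.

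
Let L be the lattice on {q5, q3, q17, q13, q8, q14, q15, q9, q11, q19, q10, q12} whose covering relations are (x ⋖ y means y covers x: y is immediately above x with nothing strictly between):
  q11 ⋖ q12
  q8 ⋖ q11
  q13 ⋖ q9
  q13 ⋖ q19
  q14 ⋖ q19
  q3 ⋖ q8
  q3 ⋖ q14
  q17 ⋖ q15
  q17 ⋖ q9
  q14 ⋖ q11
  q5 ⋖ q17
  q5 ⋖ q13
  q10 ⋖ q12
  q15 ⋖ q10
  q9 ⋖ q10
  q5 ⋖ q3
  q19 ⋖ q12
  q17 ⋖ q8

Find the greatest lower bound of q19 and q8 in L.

Common lower bounds of {q19, q8}: q3, q5.
The greatest among these is q3.

q3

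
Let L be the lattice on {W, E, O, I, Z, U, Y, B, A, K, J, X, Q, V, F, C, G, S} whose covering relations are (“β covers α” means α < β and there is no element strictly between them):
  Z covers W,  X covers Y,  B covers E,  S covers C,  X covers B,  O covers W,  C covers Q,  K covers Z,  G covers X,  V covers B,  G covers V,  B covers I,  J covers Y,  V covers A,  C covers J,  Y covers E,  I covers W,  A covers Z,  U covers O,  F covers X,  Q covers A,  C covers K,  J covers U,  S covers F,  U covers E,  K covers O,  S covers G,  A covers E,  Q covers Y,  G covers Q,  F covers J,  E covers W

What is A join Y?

Common upper bounds of {A, Y}: C, G, Q, S.
The least among these is Q.

Q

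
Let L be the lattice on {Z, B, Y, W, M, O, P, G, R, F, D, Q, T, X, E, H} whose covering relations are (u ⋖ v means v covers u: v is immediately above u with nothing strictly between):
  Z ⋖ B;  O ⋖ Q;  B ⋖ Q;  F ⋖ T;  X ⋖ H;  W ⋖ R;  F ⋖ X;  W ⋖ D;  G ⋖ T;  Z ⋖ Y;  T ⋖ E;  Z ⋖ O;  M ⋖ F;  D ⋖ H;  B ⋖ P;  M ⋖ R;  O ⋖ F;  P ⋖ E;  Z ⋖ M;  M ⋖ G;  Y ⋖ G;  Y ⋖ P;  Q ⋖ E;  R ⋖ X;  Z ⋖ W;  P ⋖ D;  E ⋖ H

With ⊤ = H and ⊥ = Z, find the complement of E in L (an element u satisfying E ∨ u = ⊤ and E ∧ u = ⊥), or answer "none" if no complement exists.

W

Need u with E ∨ u = H and E ∧ u = Z.
Checking each element gives: W.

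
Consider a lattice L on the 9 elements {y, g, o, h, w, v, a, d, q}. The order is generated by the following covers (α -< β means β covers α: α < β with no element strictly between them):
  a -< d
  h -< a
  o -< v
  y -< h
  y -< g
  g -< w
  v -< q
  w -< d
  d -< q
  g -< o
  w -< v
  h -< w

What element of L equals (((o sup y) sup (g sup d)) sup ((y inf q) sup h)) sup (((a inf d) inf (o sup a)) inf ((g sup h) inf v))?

o ∨ y = o
g ∨ d = d
o ∨ d = q
y ∧ q = y
y ∨ h = h
q ∨ h = q
a ∧ d = a
o ∨ a = q
a ∧ q = a
g ∨ h = w
w ∧ v = w
a ∧ w = h
q ∨ h = q

q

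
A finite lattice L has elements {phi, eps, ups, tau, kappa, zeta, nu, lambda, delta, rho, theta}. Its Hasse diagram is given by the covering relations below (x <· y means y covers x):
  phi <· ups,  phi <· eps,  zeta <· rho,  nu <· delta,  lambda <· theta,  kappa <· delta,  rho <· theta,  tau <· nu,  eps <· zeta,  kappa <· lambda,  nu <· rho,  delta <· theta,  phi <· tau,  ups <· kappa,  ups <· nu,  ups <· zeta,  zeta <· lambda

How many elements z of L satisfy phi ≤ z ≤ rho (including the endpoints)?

The interval [phi, rho] = {eps, nu, phi, rho, tau, ups, zeta}, which has 7 elements.

7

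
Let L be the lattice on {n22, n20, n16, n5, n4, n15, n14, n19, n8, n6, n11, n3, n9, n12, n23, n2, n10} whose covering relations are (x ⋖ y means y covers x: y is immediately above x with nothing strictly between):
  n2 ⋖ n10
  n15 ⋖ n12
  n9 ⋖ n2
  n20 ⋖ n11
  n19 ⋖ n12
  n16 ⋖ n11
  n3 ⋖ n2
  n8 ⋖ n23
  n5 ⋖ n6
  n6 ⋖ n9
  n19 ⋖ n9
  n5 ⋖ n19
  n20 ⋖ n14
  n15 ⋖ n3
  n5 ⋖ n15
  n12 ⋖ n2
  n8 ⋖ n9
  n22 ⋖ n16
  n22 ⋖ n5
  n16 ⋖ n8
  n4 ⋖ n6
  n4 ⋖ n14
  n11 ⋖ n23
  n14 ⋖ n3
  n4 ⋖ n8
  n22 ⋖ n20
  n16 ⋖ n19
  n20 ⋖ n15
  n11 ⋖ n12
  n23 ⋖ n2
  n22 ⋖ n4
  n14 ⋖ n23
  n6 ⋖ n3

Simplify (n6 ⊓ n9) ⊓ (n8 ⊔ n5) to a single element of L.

n6 ∧ n9 = n6
n8 ∨ n5 = n9
n6 ∧ n9 = n6

n6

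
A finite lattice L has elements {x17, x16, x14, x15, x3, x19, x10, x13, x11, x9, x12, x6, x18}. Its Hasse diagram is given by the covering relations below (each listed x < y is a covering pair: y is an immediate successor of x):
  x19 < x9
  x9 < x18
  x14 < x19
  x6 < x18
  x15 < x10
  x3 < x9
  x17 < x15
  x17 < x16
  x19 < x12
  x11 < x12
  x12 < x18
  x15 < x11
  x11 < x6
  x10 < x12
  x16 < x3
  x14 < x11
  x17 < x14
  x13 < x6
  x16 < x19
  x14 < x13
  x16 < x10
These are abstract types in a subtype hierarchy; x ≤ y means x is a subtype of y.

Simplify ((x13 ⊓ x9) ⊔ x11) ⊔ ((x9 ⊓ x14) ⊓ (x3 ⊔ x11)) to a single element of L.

x13 ∧ x9 = x14
x14 ∨ x11 = x11
x9 ∧ x14 = x14
x3 ∨ x11 = x18
x14 ∧ x18 = x14
x11 ∨ x14 = x11

x11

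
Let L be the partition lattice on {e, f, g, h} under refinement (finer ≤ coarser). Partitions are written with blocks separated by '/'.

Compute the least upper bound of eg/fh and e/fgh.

Common upper bounds of {eg/fh, e/fgh}: efgh.
The least among these is efgh.

efgh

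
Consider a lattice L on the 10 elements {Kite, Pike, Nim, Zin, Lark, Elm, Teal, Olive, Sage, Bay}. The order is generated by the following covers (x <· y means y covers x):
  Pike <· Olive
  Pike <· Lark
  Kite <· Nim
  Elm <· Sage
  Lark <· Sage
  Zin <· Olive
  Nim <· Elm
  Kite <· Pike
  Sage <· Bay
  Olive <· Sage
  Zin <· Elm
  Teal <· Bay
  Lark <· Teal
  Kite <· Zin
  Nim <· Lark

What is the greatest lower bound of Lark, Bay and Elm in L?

Nim

Common lower bounds of {Lark, Bay, Elm}: Kite, Nim.
The greatest among these is Nim.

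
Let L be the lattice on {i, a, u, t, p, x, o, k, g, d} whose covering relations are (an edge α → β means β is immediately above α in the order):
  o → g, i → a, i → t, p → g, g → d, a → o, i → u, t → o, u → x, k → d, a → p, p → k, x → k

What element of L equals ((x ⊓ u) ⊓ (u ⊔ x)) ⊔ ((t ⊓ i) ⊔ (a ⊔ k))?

k

x ∧ u = u
u ∨ x = x
u ∧ x = u
t ∧ i = i
a ∨ k = k
i ∨ k = k
u ∨ k = k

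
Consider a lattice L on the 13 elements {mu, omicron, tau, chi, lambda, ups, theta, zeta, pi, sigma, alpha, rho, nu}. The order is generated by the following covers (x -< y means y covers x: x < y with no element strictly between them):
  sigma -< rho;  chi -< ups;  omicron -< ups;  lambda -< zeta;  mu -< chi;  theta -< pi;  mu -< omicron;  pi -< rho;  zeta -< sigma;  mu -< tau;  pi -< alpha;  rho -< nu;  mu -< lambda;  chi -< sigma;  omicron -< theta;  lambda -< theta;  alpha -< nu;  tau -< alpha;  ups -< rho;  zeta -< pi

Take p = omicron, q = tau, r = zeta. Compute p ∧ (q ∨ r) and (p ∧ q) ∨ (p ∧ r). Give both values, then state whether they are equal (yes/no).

q ∨ r = alpha, so p ∧ (q ∨ r) = omicron ∧ alpha = omicron.
p ∧ q = mu and p ∧ r = mu, so (p ∧ q) ∨ (p ∧ r) = mu ∨ mu = mu.
Equal: no.

omicron; mu; no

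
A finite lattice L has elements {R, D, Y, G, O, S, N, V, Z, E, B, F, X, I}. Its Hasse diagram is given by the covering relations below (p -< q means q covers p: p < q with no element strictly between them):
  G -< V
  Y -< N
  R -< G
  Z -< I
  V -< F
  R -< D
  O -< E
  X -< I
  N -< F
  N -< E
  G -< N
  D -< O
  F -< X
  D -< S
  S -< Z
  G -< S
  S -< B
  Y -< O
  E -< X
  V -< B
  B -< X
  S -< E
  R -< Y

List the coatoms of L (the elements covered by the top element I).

X, Z

The coatoms are exactly the elements covered by I: X, Z.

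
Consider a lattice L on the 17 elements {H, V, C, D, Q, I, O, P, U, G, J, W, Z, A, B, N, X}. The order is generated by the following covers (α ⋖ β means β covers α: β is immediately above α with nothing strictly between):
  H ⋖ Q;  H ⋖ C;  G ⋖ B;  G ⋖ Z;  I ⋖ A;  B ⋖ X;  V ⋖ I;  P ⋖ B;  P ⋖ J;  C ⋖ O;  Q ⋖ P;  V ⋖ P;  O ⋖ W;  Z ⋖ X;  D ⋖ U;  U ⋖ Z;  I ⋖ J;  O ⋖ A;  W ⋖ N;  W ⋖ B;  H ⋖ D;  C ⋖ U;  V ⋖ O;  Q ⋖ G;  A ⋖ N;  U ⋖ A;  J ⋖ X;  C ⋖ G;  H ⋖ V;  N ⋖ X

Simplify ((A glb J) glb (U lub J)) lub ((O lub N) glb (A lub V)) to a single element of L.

A ∧ J = I
U ∨ J = X
I ∧ X = I
O ∨ N = N
A ∨ V = A
N ∧ A = A
I ∨ A = A

A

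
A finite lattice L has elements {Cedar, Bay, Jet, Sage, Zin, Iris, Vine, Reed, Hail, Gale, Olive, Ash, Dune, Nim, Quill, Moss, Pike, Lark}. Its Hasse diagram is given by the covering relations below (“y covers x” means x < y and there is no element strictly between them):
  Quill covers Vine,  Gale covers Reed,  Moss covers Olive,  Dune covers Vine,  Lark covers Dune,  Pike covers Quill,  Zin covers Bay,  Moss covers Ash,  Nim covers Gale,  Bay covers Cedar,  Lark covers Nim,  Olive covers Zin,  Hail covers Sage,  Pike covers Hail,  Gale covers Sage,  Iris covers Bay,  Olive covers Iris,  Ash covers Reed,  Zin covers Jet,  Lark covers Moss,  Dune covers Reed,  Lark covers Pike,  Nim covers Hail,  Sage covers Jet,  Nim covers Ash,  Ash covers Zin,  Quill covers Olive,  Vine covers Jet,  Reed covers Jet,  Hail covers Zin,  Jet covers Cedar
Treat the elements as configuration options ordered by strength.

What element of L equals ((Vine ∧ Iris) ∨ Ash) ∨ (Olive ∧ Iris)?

Moss

Vine ∧ Iris = Cedar
Cedar ∨ Ash = Ash
Olive ∧ Iris = Iris
Ash ∨ Iris = Moss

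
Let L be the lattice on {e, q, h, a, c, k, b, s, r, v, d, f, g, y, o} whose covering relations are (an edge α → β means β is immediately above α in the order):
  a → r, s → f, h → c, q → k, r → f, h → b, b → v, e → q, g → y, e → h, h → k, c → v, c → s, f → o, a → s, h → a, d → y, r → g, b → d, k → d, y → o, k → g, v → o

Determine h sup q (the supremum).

Common upper bounds of {h, q}: d, g, k, o, y.
The least among these is k.

k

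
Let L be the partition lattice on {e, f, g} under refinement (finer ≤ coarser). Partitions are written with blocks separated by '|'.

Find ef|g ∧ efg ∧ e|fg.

Common lower bounds of {ef|g, efg, e|fg}: e|f|g.
The greatest among these is e|f|g.

e|f|g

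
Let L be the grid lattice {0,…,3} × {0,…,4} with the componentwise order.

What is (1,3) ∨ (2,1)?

(2,3)

In a product of chains, the join is componentwise max, giving (2,3).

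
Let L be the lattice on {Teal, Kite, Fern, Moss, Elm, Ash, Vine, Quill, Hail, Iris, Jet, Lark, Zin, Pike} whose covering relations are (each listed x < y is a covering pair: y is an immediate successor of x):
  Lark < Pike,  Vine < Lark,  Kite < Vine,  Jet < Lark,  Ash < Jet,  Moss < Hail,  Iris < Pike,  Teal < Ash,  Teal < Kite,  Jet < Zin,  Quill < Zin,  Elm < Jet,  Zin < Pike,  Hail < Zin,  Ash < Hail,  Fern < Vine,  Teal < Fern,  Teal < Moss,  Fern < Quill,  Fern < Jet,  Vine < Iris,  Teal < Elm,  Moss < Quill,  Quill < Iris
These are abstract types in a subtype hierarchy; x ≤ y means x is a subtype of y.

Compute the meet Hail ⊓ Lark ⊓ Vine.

Teal

Common lower bounds of {Hail, Lark, Vine}: Teal.
The greatest among these is Teal.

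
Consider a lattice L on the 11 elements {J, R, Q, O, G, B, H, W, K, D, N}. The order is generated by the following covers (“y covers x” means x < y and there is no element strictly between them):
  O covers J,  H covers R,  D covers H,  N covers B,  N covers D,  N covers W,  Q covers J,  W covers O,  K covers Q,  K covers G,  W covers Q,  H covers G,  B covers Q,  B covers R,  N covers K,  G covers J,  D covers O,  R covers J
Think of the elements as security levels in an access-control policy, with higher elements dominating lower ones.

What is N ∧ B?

Common lower bounds of {N, B}: B, J, Q, R.
The greatest among these is B.

B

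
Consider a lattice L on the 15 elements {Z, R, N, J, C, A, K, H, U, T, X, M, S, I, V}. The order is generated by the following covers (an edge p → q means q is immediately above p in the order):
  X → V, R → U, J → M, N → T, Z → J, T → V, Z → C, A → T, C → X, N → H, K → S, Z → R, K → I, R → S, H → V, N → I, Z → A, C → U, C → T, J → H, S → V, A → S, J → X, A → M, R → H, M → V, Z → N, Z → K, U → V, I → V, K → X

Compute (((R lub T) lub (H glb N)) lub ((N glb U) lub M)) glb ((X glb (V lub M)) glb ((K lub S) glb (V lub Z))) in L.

R ∨ T = V
H ∧ N = N
V ∨ N = V
N ∧ U = Z
Z ∨ M = M
V ∨ M = V
V ∨ M = V
X ∧ V = X
K ∨ S = S
V ∨ Z = V
S ∧ V = S
X ∧ S = K
V ∧ K = K

K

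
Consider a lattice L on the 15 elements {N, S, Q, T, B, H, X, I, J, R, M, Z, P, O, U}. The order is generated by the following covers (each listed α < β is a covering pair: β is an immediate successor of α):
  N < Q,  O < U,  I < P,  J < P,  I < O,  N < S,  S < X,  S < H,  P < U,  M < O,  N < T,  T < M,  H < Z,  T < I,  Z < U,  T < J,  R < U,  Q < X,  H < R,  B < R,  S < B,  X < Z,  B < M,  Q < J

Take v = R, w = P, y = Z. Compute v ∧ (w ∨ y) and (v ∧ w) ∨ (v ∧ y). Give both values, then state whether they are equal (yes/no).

R; H; no

w ∨ y = U, so v ∧ (w ∨ y) = R ∧ U = R.
v ∧ w = N and v ∧ y = H, so (v ∧ w) ∨ (v ∧ y) = N ∨ H = H.
Equal: no.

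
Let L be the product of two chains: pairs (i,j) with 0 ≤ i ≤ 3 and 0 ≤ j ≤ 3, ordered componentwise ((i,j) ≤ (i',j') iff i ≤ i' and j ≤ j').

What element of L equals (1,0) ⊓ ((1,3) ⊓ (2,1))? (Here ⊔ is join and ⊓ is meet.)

(1,0)

(1,3) ∧ (2,1) = (1,1)
(1,0) ∧ (1,1) = (1,0)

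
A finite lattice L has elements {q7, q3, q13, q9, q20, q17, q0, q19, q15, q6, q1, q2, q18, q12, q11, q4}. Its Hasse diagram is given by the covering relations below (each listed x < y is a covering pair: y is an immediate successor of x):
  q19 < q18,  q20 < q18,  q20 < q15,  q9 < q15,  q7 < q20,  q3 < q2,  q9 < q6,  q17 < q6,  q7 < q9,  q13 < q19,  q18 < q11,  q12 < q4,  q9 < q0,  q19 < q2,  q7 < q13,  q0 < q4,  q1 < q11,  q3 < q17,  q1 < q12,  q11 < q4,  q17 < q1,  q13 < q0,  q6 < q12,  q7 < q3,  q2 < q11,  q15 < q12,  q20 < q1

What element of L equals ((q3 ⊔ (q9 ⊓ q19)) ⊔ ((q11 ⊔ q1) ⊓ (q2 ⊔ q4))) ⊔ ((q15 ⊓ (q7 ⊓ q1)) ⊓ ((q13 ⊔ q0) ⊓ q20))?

q11

q9 ∧ q19 = q7
q3 ∨ q7 = q3
q11 ∨ q1 = q11
q2 ∨ q4 = q4
q11 ∧ q4 = q11
q3 ∨ q11 = q11
q7 ∧ q1 = q7
q15 ∧ q7 = q7
q13 ∨ q0 = q0
q0 ∧ q20 = q7
q7 ∧ q7 = q7
q11 ∨ q7 = q11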